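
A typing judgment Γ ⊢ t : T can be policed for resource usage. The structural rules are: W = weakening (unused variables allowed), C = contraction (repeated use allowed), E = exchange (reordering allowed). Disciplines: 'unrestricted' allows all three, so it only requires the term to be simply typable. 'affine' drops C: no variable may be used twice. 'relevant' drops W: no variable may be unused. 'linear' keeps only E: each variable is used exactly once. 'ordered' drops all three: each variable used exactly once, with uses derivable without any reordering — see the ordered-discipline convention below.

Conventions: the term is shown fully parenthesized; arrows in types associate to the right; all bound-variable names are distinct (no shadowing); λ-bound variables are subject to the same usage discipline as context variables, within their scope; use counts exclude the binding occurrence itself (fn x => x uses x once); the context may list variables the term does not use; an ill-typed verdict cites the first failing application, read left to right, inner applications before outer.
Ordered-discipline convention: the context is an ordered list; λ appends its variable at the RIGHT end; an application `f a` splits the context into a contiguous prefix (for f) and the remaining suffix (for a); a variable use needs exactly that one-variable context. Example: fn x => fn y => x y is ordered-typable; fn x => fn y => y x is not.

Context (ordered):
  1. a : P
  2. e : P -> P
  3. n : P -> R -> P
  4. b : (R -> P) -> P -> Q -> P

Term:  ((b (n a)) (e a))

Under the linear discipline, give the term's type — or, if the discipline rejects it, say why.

not well-typed under linear — a ×2 used more than once (contraction)
counts: a ×2; e ×1; n ×1; b ×1
order of uses: b, n, a, e, a
typing: well-typed at Q -> P
per-discipline verdicts: ordered ✗; linear ✗; affine ✗; relevant ✓; unrestricted ✓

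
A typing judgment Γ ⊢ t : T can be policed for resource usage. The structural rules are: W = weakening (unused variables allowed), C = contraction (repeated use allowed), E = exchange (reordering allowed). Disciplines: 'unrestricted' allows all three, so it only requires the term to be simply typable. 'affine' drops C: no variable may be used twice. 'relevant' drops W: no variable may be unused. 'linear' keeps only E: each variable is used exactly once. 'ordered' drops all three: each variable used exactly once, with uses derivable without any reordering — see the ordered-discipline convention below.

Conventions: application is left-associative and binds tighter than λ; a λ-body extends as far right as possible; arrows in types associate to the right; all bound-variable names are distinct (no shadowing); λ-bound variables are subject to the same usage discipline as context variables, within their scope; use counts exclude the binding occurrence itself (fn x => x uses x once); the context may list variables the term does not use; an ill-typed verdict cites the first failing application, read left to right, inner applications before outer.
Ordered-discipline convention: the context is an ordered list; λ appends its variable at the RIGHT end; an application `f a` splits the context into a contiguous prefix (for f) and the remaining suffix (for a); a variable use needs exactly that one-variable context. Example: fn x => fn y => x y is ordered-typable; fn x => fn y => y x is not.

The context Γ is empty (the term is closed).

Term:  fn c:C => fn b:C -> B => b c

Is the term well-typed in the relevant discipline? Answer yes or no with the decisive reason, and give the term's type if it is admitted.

yes — none of c, b goes unused; term : C -> (C -> B) -> B
usage: c (bound): 1×; b (bound): 1×
uses in reading order: b, c
typing: well-typed — term : C -> (C -> B) -> B
all disciplines: ordered ✗ · linear ✓ · affine ✓ · relevant ✓ · unrestricted ✓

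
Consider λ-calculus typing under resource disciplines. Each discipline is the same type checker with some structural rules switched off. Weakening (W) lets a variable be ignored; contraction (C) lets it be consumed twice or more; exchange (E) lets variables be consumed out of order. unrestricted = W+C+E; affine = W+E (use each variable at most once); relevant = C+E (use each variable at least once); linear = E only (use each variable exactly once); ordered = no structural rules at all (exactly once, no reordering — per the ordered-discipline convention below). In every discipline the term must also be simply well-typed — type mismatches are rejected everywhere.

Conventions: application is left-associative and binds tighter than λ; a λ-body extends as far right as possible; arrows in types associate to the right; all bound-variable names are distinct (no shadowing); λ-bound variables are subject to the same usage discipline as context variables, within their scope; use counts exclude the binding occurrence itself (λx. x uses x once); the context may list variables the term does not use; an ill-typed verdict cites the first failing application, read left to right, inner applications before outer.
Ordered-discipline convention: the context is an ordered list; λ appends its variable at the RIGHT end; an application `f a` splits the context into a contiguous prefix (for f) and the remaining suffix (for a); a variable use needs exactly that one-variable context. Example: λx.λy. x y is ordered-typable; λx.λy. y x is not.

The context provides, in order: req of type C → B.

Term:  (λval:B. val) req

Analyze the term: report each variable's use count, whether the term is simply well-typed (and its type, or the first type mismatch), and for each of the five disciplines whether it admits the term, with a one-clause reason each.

variable uses: req ×1; val [bound] ×1
left-to-right use order: val, req
typing: ill-typed: an argument C → B mismatches the expected B
ordered ✗ (fails simple typing)
linear ✗ (a type mismatch blocks all five)
affine ✗ (the type mismatch rejects it)
relevant ✗ (not simply typable)
unrestricted ✗ (fails simple typing)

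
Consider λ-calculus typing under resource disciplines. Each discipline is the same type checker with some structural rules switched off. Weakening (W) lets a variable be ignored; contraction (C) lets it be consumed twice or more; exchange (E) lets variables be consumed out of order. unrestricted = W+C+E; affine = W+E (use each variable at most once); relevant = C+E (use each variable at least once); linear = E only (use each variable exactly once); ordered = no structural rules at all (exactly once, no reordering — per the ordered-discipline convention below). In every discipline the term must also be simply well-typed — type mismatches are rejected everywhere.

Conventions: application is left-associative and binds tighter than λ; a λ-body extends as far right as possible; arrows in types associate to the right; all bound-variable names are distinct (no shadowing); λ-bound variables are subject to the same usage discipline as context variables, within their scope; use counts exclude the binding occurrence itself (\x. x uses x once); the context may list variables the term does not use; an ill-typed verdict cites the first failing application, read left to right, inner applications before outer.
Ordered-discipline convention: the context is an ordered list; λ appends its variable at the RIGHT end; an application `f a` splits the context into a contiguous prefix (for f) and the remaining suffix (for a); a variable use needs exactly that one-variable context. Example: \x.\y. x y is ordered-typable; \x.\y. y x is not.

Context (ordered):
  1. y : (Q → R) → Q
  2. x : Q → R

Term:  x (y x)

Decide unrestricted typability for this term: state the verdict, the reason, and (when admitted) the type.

yes — typability at R is all that's needed; term : R
use counts: y ×1, x ×2
uses in reading order: x, y, x
typing: the term checks, with type R
per-discipline verdicts: ordered ✗, linear ✗, affine ✗, relevant ✓, unrestricted ✓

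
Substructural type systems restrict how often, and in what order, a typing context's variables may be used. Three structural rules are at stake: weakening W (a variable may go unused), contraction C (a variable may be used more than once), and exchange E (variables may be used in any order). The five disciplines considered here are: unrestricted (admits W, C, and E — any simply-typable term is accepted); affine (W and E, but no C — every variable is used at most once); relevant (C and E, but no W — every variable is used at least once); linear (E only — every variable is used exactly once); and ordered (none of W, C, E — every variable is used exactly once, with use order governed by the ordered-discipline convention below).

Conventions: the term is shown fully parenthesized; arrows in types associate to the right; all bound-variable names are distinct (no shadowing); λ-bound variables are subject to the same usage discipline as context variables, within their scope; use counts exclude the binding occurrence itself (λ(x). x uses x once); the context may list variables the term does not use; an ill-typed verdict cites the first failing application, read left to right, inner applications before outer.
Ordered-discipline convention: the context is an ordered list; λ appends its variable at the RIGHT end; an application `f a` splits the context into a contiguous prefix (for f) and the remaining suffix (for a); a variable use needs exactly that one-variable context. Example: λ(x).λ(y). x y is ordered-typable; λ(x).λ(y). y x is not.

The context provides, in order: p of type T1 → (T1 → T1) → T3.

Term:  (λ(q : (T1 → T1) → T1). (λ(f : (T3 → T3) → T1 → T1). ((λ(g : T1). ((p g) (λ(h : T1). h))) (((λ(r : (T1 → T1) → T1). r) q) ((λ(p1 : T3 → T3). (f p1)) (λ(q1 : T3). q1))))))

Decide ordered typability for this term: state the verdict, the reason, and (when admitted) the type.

yes — p, q, f, g, h, r, p1, q1: once each, no exchange needed; term : ((T1 → T1) → T1) → ((T3 → T3) → T1 → T1) → T3
usage: p: 1; q (bound): 1; f (bound): 1; g (bound): 1; h (bound): 1; r (bound): 1; p1 (bound): 1; q1 (bound): 1
uses in reading order: p, g, h, r, q, f, p1, q1
typing: ✓ — ((T1 → T1) → T1) → ((T3 → T3) → T1 → T1) → T3
all disciplines: ordered ✓; linear ✓; affine ✓; relevant ✓; unrestricted ✓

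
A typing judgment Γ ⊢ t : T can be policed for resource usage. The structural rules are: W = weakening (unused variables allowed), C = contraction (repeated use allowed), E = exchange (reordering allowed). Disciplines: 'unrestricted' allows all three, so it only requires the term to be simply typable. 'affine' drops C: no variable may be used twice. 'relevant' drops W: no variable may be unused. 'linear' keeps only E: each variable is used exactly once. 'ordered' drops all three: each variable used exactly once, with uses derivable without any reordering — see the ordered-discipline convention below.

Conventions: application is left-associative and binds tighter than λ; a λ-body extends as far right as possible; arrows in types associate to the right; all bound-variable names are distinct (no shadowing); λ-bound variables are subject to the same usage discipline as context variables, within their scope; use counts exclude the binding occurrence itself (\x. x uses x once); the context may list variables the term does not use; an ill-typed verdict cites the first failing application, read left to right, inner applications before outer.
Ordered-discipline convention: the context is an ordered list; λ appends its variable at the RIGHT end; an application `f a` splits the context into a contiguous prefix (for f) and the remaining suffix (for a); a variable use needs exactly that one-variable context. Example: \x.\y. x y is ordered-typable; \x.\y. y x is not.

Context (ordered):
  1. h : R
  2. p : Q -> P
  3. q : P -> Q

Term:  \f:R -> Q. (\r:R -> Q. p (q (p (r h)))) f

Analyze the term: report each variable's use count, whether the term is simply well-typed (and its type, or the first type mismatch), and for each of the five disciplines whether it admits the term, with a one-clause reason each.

variable uses: h=1, p=2, q=1, f [bound]=1, r [bound]=1
uses in reading order: p, q, p, r, h, f
typing: well-typed at (R -> Q) -> P
ordered: ✗ — repeated use of p ×2
linear: ✗ — repeated use of p ×2
affine: ✗ — repeated use of p ×2
relevant: ✓ — at least one use each (h, p, q, f, r)
unrestricted: ✓ — typability at (R -> Q) -> P is all that's needed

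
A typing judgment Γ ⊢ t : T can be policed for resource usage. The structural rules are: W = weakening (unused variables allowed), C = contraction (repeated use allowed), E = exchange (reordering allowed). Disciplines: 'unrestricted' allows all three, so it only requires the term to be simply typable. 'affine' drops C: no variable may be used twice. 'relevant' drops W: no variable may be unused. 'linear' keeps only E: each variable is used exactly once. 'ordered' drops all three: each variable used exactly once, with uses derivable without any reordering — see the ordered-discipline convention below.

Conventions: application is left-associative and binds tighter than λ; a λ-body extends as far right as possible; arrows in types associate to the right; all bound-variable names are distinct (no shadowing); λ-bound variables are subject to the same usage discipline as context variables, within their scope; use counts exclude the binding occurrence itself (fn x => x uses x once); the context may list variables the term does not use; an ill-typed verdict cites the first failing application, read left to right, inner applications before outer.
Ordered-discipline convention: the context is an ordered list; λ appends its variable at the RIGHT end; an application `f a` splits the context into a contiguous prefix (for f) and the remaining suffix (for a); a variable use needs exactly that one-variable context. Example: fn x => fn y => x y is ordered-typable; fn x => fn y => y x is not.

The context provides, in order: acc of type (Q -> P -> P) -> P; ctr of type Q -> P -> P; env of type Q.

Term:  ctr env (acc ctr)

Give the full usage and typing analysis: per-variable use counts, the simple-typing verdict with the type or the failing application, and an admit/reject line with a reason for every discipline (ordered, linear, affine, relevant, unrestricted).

use counts: acc ×1; ctr ×2; env ×1
uses in reading order: ctr, env, acc, ctr
typing: the term checks, with type P
ordered ✗ (uses contraction: ctr ×2)
linear ✗ (uses contraction: ctr ×2)
affine ✗ (uses contraction: ctr ×2)
relevant ✓ (acc, ctr, env: all used, weakening unneeded)
unrestricted ✓ (typability at P is all that's needed)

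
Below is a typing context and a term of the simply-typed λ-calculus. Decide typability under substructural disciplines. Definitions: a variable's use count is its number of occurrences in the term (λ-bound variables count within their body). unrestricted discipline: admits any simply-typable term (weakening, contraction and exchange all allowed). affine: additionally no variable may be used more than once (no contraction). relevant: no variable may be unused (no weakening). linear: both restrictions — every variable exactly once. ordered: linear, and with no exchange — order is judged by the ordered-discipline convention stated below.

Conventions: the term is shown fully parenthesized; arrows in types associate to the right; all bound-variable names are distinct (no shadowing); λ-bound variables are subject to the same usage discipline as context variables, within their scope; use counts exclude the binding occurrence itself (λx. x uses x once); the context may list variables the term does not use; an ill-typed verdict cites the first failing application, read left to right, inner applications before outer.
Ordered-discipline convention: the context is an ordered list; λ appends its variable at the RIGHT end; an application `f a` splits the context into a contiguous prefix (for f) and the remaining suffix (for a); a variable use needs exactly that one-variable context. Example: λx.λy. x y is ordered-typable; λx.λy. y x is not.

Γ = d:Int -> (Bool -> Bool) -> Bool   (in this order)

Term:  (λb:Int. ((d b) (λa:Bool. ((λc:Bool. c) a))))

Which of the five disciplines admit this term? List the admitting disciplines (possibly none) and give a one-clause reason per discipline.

accepted by: ordered, linear, affine, relevant, unrestricted
counts: d=1; b [bound]=1; a [bound]=1; c [bound]=1
uses in reading order: d, b, c, a
typing: ✓ — Int -> Bool
ordered: ✓, single-use (d, b, a, c), ordered derivation ok
linear: ✓, single use per variable (d, b, a, c)
affine: ✓, d, b, a, c: no repeats, contraction unneeded
relevant: ✓, at least one use each (d, b, a, c)
unrestricted: ✓, simply typable at Int -> Bool; W, C, E all held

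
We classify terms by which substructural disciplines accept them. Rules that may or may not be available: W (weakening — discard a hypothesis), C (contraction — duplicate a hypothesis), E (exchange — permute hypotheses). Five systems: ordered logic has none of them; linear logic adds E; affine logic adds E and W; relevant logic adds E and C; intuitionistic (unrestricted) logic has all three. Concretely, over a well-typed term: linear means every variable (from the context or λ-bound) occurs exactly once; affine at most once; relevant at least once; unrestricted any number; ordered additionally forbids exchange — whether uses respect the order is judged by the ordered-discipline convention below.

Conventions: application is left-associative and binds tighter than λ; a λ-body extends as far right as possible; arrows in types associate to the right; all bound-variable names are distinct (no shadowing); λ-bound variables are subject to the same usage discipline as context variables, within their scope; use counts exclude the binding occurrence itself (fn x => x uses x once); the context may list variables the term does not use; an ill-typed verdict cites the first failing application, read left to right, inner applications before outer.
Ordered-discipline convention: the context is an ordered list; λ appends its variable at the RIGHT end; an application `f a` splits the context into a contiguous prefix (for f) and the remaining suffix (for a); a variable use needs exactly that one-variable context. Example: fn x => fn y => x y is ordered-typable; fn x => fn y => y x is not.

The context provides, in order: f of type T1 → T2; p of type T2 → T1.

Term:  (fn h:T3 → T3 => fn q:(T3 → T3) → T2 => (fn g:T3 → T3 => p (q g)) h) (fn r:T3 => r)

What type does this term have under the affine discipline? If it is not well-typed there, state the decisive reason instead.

term : ((T3 → T3) → T2) → T1
use counts: f: 0×; p: 1×; h (bound): 1×; q (bound): 1×; g (bound): 1×; r (bound): 1×
order of uses: p, q, g, h, r
typing: well-typed — term : ((T3 → T3) → T2) → T1
summary: ordered ✗, linear ✗, affine ✓, relevant ✗, unrestricted ✓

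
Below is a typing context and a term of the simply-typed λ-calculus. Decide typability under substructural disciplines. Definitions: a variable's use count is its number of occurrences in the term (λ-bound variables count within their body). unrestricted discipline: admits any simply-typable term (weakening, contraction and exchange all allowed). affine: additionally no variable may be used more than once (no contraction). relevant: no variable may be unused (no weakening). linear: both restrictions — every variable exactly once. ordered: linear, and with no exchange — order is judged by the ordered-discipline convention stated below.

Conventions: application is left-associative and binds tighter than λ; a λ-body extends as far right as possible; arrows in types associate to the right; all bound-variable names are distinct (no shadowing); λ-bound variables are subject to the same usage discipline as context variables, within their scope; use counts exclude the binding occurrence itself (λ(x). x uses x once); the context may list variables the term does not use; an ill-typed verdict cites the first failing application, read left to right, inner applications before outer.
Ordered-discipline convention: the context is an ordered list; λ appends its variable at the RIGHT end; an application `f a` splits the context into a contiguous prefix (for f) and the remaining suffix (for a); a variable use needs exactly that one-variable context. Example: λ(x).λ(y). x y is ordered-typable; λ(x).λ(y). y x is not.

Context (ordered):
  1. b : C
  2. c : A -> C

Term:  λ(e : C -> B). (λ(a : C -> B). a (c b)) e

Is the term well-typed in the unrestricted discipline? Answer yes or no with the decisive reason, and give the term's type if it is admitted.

no — a type mismatch blocks all five
counts: b=1, c=1, e (λ-bound)=1, a (λ-bound)=1
left-to-right use order: a, c, b, e
typing: ill-typed: argument of type C where A is required
all disciplines: ordered ✗ | linear ✗ | affine ✗ | relevant ✗ | unrestricted ✗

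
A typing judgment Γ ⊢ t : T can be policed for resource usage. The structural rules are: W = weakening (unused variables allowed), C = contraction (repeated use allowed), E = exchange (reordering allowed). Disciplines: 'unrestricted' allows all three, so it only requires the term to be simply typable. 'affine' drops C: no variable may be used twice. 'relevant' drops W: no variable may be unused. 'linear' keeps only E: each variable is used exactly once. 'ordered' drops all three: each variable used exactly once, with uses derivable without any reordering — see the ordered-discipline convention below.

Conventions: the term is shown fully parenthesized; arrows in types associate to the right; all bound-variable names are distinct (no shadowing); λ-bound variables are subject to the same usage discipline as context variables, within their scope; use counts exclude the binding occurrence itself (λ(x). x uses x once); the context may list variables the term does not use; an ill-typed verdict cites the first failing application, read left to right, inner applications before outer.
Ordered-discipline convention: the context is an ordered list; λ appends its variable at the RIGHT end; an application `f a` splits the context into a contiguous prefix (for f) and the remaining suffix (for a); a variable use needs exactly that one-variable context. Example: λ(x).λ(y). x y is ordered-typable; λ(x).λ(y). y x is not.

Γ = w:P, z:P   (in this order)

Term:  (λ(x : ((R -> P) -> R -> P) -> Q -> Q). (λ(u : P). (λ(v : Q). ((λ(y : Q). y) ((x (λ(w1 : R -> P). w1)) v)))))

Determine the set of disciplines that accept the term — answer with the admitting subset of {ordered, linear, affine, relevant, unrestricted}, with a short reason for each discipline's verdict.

admitting disciplines: affine, unrestricted
variable uses: w: 0; z: 0; x (λ-bound): 1; u (λ-bound): 0; v (λ-bound): 1; y (λ-bound): 1; w1 (λ-bound): 1
use order (left to right): y, x, w1, v
typing: well-typed at (((R -> P) -> R -> P) -> Q -> Q) -> P -> Q -> Q
ordered: ✗ — unused: w, z, u — weakening required
linear: ✗ — unused: w, z, u — weakening required
affine: ✓ — at most one use each (w, z, x, u, v, y, w1)
relevant: ✗ — unused: w, z, u — weakening required
unrestricted: ✓ — well-typed at (((R -> P) -> R -> P) -> Q -> Q) -> P -> Q -> Q; no restrictions here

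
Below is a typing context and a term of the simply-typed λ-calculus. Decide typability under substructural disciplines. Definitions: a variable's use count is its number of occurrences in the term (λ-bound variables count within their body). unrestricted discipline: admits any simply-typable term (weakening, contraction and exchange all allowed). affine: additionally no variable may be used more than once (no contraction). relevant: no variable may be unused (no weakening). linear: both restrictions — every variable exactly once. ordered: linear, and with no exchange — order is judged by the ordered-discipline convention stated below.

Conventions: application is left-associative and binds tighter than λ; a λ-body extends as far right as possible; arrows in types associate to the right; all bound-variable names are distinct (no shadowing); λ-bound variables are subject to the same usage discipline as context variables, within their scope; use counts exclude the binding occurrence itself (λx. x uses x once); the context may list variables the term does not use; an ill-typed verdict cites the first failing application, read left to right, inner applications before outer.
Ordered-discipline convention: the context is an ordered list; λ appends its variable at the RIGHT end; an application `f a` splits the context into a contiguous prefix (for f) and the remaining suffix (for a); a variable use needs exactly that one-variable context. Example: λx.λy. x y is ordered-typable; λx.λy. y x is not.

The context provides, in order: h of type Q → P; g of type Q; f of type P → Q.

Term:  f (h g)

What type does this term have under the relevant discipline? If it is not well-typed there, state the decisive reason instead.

term : Q
variable uses: h ×1; g ×1; f ×1
left-to-right use order: f, h, g
typing: ✓ — Q
across the five disciplines: ordered ✗, linear ✓, affine ✓, relevant ✓, unrestricted ✓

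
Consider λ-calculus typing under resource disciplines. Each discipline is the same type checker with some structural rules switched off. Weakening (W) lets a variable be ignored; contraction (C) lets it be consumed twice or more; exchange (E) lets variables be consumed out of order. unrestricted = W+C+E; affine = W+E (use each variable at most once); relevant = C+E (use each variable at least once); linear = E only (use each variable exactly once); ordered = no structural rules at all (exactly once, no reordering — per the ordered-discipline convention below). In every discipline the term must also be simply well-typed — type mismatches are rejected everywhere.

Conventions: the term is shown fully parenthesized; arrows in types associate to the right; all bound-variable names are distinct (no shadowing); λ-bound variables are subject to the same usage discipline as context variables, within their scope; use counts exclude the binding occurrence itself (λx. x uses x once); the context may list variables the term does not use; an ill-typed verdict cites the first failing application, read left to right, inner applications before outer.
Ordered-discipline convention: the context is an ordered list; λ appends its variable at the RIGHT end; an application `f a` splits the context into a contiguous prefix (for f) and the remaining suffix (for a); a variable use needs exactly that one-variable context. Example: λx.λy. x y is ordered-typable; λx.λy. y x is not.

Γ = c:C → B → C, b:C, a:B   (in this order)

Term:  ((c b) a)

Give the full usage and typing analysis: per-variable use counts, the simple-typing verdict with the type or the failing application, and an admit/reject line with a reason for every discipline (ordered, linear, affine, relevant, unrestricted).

counts: c ×1, b ×1, a ×1
uses in reading order: c, b, a
typing: the term checks, with type C
ordered: ✓ — c, b, a: once each, no exchange needed
linear: ✓ — exactly-once usage across c, b, a
affine: ✓ — at most one use each (c, b, a)
relevant: ✓ — c, b, a: all used, weakening unneeded
unrestricted: ✓ — type-checks (C) and nothing is barred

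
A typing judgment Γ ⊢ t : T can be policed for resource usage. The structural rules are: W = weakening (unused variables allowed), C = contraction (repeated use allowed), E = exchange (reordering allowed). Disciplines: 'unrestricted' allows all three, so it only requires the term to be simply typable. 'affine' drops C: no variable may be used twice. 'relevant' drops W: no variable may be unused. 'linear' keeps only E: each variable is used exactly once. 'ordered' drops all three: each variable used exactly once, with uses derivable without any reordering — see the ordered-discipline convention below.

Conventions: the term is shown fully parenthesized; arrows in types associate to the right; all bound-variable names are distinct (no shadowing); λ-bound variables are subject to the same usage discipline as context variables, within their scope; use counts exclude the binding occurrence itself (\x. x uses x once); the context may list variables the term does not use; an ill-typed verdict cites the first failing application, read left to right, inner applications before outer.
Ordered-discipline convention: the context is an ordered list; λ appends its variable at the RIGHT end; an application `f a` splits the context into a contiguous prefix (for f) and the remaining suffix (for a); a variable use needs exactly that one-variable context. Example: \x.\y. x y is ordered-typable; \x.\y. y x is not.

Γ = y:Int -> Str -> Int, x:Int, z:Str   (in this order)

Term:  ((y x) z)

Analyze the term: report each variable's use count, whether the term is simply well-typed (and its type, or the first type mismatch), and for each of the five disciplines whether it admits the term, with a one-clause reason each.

use counts: y ×1, x ×1, z ×1
uses in reading order: y, x, z
typing: ✓ — Int
ordered ✓ (y, x, z: once each, no exchange needed)
linear ✓ (each of y, x, z used exactly once)
affine ✓ (none of y, x, z used more than once)
relevant ✓ (none of y, x, z goes unused)
unrestricted ✓ (simply typable at Int; W, C, E all held)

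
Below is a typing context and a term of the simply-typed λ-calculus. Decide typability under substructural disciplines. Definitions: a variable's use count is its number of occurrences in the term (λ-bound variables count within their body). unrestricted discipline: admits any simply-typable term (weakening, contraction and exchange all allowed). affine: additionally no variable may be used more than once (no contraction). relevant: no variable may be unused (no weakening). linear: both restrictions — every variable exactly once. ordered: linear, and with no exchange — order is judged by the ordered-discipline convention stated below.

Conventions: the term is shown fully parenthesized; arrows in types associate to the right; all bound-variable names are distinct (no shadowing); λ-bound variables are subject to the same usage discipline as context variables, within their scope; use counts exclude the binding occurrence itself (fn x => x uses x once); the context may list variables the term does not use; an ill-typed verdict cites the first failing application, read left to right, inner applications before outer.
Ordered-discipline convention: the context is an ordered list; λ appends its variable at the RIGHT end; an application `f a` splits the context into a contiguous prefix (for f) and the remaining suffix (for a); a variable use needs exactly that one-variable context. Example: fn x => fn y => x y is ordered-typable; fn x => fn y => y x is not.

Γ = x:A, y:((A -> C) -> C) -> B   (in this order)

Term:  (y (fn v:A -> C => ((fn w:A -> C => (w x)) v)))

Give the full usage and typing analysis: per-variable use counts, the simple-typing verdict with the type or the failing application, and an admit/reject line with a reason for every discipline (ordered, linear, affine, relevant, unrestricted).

counts: x ×1; y ×1; v (bound) ×1; w (bound) ×1
order of uses: y, w, x, v
typing: well-typed at B
ordered: ✗ — use order y, w, x, v needs exchange
linear: ✓ — exactly-once usage across x, y, v, w
affine: ✓ — no duplicate uses among x, y, v, w
relevant: ✓ — every one of x, y, v, w appears
unrestricted: ✓ — type-checks (B) and nothing is barred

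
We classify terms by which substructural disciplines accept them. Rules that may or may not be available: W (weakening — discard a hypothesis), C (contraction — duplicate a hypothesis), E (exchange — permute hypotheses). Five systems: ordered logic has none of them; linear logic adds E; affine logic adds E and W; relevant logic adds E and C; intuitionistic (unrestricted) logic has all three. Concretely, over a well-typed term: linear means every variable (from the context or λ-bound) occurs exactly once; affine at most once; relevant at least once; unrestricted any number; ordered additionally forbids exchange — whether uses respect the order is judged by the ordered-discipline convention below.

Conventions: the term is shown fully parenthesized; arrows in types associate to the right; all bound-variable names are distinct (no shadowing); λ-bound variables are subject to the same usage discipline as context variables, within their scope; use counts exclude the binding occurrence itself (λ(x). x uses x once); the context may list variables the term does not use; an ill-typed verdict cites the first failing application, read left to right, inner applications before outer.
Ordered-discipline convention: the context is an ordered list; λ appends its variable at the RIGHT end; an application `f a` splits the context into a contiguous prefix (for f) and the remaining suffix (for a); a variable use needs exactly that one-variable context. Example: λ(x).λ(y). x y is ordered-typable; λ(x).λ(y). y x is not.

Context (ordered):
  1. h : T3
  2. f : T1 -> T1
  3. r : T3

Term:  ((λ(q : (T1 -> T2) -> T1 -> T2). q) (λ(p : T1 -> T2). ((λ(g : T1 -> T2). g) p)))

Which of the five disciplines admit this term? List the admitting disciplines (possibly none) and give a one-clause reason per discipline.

admitted in: affine, unrestricted
use counts: h: 0, f: 0, r: 0, q (λ-bound): 1, p (λ-bound): 1, g (λ-bound): 1
use order (left to right): q, g, p
typing: the term checks, with type (T1 -> T2) -> T1 -> T2
ordered ✗ (needs weakening: h, f, r unused)
linear ✗ (needs weakening: h, f, r unused)
affine ✓ (at most one use each (h, f, r, q, p, g))
relevant ✗ (needs weakening: h, f, r unused)
unrestricted ✓ (simply typable at (T1 -> T2) -> T1 -> T2; W, C, E all held)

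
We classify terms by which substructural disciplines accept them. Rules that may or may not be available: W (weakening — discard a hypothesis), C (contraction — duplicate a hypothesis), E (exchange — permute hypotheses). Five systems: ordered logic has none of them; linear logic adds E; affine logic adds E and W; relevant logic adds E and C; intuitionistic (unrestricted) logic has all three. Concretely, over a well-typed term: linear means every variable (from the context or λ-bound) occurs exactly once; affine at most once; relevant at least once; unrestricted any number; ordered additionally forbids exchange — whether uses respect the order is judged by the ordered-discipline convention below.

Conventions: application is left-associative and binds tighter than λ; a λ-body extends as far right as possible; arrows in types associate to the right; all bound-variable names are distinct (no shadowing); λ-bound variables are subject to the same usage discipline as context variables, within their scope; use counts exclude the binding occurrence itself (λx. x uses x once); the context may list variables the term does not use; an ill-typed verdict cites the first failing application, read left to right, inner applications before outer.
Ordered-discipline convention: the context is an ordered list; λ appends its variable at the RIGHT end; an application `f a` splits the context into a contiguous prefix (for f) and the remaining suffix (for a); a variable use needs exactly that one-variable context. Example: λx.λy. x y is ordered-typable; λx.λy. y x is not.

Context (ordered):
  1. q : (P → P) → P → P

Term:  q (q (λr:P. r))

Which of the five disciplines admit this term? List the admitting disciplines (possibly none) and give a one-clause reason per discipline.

accepted by: relevant, unrestricted
usage: q ×2; r (bound) ×1
uses in reading order: q, q, r
typing: well-typed at P → P
ordered ✗ (needs contraction — q ×2)
linear ✗ (needs contraction — q ×2)
affine ✗ (needs contraction — q ×2)
relevant ✓ (q, r: all used, weakening unneeded)
unrestricted ✓ (well-typed at P → P; no restrictions here)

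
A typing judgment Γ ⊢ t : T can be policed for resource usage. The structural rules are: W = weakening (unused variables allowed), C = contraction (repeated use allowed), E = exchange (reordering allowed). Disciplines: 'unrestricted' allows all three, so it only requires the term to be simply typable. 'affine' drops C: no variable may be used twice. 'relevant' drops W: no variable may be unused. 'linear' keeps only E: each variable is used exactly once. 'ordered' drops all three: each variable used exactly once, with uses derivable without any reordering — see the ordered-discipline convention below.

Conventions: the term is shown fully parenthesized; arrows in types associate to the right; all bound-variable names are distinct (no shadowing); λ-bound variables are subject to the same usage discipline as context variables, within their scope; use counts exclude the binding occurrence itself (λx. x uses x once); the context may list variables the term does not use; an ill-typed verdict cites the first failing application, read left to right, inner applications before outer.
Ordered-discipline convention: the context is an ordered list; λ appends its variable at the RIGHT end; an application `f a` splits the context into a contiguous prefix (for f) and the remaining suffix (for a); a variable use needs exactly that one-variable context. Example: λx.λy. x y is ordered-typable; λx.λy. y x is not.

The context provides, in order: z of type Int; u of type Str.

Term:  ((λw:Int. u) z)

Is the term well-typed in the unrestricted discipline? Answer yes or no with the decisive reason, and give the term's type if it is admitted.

yes — type-checks (Str) and nothing is barred; term : Str
use counts: z ×1, u ×1, w (λ-bound) ×0
order of uses: u, z
typing: well-typed — term : Str
summary: ordered ✗ · linear ✗ · affine ✓ · relevant ✗ · unrestricted ✓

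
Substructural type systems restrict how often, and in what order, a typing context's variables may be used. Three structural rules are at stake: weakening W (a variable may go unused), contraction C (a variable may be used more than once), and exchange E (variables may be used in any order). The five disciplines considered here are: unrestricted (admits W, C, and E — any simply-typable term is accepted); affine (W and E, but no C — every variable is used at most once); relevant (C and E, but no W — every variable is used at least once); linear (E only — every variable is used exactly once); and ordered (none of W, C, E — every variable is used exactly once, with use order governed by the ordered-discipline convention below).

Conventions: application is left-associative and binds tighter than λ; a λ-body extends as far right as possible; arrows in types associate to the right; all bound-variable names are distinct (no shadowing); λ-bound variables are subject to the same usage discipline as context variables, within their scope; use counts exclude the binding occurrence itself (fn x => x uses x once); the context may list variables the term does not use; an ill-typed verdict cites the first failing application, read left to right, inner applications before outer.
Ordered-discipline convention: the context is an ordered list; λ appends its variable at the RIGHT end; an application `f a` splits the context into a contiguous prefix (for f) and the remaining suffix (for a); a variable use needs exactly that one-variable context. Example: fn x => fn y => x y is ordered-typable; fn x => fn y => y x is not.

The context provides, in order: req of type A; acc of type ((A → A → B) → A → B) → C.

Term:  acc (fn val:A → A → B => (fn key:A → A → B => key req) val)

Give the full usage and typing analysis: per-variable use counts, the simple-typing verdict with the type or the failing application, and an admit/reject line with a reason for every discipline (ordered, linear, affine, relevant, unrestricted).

use counts: req: 1, acc: 1, val (bound): 1, key (bound): 1
use order (left to right): acc, key, req, val
typing: the term checks, with type C
ordered: ✗ — no ordered split (uses run acc, key, req, val)
linear: ✓ — exactly-once usage across req, acc, val, key
affine: ✓ — req, acc, val, key: no repeats, contraction unneeded
relevant: ✓ — none of req, acc, val, key goes unused
unrestricted: ✓ — well-typed at C; no restrictions here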